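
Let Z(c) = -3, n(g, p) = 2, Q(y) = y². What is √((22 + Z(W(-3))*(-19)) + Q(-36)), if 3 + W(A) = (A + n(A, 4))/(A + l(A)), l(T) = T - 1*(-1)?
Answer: 5*√55 ≈ 37.081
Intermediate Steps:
l(T) = 1 + T (l(T) = T + 1 = 1 + T)
W(A) = -3 + (2 + A)/(1 + 2*A) (W(A) = -3 + (A + 2)/(A + (1 + A)) = -3 + (2 + A)/(1 + 2*A))
√((22 + Z(W(-3))*(-19)) + Q(-36)) = √((22 - 3*(-19)) + (-36)²) = √((22 + 57) + 1296) = √(79 + 1296) = √1375 = 5*√55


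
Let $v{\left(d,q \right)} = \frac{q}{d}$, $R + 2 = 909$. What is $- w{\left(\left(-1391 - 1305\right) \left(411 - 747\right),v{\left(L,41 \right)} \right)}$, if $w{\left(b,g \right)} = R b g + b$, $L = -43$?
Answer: $\frac{33647115264}{43} \approx 7.8249 \cdot 10^{8}$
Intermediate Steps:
$R = 907$ ($R = -2 + 909 = 907$)
$w{\left(b,g \right)} = b + 907 b g$ ($w{\left(b,g \right)} = 907 b g + b = b + 907 b g$)
$- w{\left(\left(-1391 - 1305\right) \left(411 - 747\right),v{\left(L,41 \right)} \right)} = - \left(-1391 - 1305\right) \left(411 - 747\right) \left(1 + 907 \frac{41}{-43}\right) = - \left(-2696\right) \left(-336\right) \left(1 + 907 \cdot 41 \left(- \frac{1}{43}\right)\right) = - 905856 \left(1 + 907 \left(- \frac{41}{43}\right)\right) = - 905856 \left(1 - \frac{37187}{43}\right) = - \frac{905856 \left(-37144\right)}{43} = \left(-1\right) \left(- \frac{33647115264}{43}\right) = \frac{33647115264}{43}$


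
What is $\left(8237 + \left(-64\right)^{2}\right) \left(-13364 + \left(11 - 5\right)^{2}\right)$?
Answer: $-164374224$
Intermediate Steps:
$\left(8237 + \left(-64\right)^{2}\right) \left(-13364 + \left(11 - 5\right)^{2}\right) = \left(8237 + 4096\right) \left(-13364 + 6^{2}\right) = 12333 \left(-13364 + 36\right) = 12333 \left(-13328\right) = -164374224$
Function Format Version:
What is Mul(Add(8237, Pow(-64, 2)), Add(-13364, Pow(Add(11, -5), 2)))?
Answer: -164374224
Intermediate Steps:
Mul(Add(8237, Pow(-64, 2)), Add(-13364, Pow(Add(11, -5), 2))) = Mul(Add(8237, 4096), Add(-13364, Pow(6, 2))) = Mul(12333, Add(-13364, 36)) = Mul(12333, -13328) = -164374224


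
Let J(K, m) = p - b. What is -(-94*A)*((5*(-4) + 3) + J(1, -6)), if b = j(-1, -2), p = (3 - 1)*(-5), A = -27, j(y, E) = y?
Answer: 65988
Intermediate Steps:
p = -10 (p = 2*(-5) = -10)
b = -1
J(K, m) = -9 (J(K, m) = -10 - 1*(-1) = -10 + 1 = -9)
-(-94*A)*((5*(-4) + 3) + J(1, -6)) = -(-94*(-27))*((5*(-4) + 3) - 9) = -2538*((-20 + 3) - 9) = -2538*(-17 - 9) = -2538*(-26) = -1*(-65988) = 65988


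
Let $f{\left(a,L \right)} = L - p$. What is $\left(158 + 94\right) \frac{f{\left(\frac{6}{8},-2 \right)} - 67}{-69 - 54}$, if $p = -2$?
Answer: $\frac{5628}{41} \approx 137.27$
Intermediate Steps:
$f{\left(a,L \right)} = 2 + L$ ($f{\left(a,L \right)} = L - -2 = L + 2 = 2 + L$)
$\left(158 + 94\right) \frac{f{\left(\frac{6}{8},-2 \right)} - 67}{-69 - 54} = \left(158 + 94\right) \frac{\left(2 - 2\right) - 67}{-69 - 54} = 252 \frac{0 - 67}{-123} = 252 \left(\left(-67\right) \left(- \frac{1}{123}\right)\right) = 252 \cdot \frac{67}{123} = \frac{5628}{41}$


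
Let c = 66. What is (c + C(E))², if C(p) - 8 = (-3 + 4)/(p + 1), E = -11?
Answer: 546121/100 ≈ 5461.2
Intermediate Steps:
C(p) = 8 + 1/(1 + p) (C(p) = 8 + (-3 + 4)/(p + 1) = 8 + 1/(1 + p))
(c + C(E))² = (66 + (9 + 8*(-11))/(1 - 11))² = (66 + (9 - 88)/(-10))² = (66 - ⅒*(-79))² = (66 + 79/10)² = (739/10)² = 546121/100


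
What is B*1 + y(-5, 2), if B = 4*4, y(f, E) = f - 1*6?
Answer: 5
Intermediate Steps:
y(f, E) = -6 + f (y(f, E) = f - 6 = -6 + f)
B = 16
B*1 + y(-5, 2) = 16*1 + (-6 - 5) = 16 - 11 = 5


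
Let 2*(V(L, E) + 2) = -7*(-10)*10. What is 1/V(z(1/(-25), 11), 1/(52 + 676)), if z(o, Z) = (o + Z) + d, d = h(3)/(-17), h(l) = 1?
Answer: 1/348 ≈ 0.0028736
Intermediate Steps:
d = -1/17 (d = 1/(-17) = 1*(-1/17) = -1/17 ≈ -0.058824)
z(o, Z) = -1/17 + Z + o (z(o, Z) = (o + Z) - 1/17 = (Z + o) - 1/17 = -1/17 + Z + o)
V(L, E) = 348 (V(L, E) = -2 + (-7*(-10)*10)/2 = -2 + (70*10)/2 = -2 + (½)*700 = -2 + 350 = 348)
1/V(z(1/(-25), 11), 1/(52 + 676)) = 1/348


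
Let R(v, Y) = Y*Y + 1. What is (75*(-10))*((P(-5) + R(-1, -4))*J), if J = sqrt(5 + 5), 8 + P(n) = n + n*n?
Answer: -21750*sqrt(10) ≈ -68780.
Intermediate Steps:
P(n) = -8 + n + n**2 (P(n) = -8 + (n + n*n) = -8 + (n + n**2) = -8 + n + n**2)
R(v, Y) = 1 + Y**2 (R(v, Y) = Y**2 + 1 = 1 + Y**2)
J = sqrt(10) ≈ 3.1623
(75*(-10))*((P(-5) + R(-1, -4))*J) = (75*(-10))*(((-8 - 5 + (-5)**2) + (1 + (-4)**2))*sqrt(10)) = -750*((-8 - 5 + 25) + (1 + 16))*sqrt(10) = -750*(12 + 17)*sqrt(10) = -21750*sqrt(10)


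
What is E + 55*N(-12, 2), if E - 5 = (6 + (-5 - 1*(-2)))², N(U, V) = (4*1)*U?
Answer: -2626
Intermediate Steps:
N(U, V) = 4*U
E = 14 (E = 5 + (6 + (-5 - 1*(-2)))² = 5 + (6 + (-5 + 2))² = 5 + (6 - 3)² = 5 + 3² = 5 + 9 = 14)
E + 55*N(-12, 2) = 14 + 55*(4*(-12)) = 14 + 55*(-48) = 14 - 2640 = -2626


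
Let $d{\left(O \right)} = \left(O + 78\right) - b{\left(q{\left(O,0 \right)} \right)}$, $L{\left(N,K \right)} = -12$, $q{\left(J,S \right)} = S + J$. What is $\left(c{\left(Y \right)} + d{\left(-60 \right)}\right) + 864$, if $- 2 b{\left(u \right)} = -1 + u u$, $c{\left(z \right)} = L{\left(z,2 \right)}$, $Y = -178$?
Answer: $\frac{5339}{2} \approx 2669.5$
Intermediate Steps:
$q{\left(J,S \right)} = J + S$
$c{\left(z \right)} = -12$
$b{\left(u \right)} = \frac{1}{2} - \frac{u^{2}}{2}$ ($b{\left(u \right)} = - \frac{-1 + u u}{2} = - \frac{-1 + u^{2}}{2} = \frac{1}{2} - \frac{u^{2}}{2}$)
$d{\left(O \right)} = \frac{155}{2} + O + \frac{O^{2}}{2}$ ($d{\left(O \right)} = \left(O + 78\right) - \left(\frac{1}{2} - \frac{\left(O + 0\right)^{2}}{2}\right) = \left(78 + O\right) - \left(\frac{1}{2} - \frac{O^{2}}{2}\right) = \left(78 + O\right) + \left(- \frac{1}{2} + \frac{O^{2}}{2}\right) = \frac{155}{2} + O + \frac{O^{2}}{2}$)
$\left(c{\left(Y \right)} + d{\left(-60 \right)}\right) + 864 = \left(-12 + \left(\frac{155}{2} - 60 + \frac{\left(-60\right)^{2}}{2}\right)\right) + 864 = \left(-12 + \left(\frac{155}{2} - 60 + \frac{1}{2} \cdot 3600\right)\right) + 864 = \left(-12 + \left(\frac{155}{2} - 60 + 1800\right)\right) + 864 = \left(-12 + \frac{3635}{2}\right) + 864 = \frac{3611}{2} + 864 = \frac{5339}{2}$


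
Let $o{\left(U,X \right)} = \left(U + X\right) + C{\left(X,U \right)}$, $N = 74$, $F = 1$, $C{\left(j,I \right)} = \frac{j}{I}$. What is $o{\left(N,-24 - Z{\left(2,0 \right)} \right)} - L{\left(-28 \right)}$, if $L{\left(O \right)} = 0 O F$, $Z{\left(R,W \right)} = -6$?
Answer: $\frac{2063}{37} \approx 55.757$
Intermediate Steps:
$L{\left(O \right)} = 0$ ($L{\left(O \right)} = 0 O 1 = 0 \cdot 1 = 0$)
$o{\left(U,X \right)} = U + X + \frac{X}{U}$ ($o{\left(U,X \right)} = \left(U + X\right) + \frac{X}{U} = U + X + \frac{X}{U}$)
$o{\left(N,-24 - Z{\left(2,0 \right)} \right)} - L{\left(-28 \right)} = \left(74 - 18 + \frac{-24 - -6}{74}\right) - 0 = \left(74 + \left(-24 + 6\right) + \left(-24 + 6\right) \frac{1}{74}\right) + 0 = \left(74 - 18 - \frac{9}{37}\right) + 0 = \frac{2063}{37} + 0 = \frac{2063}{37}$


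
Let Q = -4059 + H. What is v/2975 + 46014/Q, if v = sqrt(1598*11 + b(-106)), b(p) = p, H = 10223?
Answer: 23007/3082 + 8*sqrt(273)/2975 ≈ 7.5094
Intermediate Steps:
Q = 6164 (Q = -4059 + 10223 = 6164)
v = 8*sqrt(273) (v = sqrt(1598*11 - 106) = sqrt(17578 - 106) = sqrt(17472) = 8*sqrt(273) ≈ 132.18)
v/2975 + 46014/Q = (8*sqrt(273))/2975 + 46014/6164 = (8*sqrt(273))*(1/2975) + 46014*(1/6164) = 8*sqrt(273)/2975 + 23007/3082 = 23007/3082 + 8*sqrt(273)/2975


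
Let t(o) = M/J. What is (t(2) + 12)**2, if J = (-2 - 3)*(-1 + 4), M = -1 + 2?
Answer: 32041/225 ≈ 142.40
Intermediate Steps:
M = 1
J = -15 (J = -5*3 = -15)
t(o) = -1/15 (t(o) = 1/(-15) = 1*(-1/15) = -1/15)
(t(2) + 12)**2 = (-1/15 + 12)**2 = (179/15)**2 = 32041/225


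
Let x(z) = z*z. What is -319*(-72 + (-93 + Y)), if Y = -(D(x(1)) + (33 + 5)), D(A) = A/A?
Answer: 65076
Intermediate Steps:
x(z) = z²
D(A) = 1
Y = -39 (Y = -(1 + (33 + 5)) = -(1 + 38) = -1*39 = -39)
-319*(-72 + (-93 + Y)) = -319*(-72 + (-93 - 39)) = -319*(-72 - 132) = -319*(-204) = 65076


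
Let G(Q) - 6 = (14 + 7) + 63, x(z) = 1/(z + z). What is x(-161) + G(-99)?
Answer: 28979/322 ≈ 89.997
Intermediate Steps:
x(z) = 1/(2*z)
G(Q) = 90 (G(Q) = 6 + ((14 + 7) + 63) = 6 + (21 + 63) = 6 + 84 = 90)
x(-161) + G(-99) = (½)/(-161) + 90 = (½)*(-1/161) + 90 = -1/322 + 90 = 28979/322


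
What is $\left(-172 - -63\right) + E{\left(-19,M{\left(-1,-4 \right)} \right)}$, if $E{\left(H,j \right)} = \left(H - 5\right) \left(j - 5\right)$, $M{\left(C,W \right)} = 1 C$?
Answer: $35$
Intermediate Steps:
$M{\left(C,W \right)} = C$
$E{\left(H,j \right)} = \left(-5 + H\right) \left(-5 + j\right)$
$\left(-172 - -63\right) + E{\left(-19,M{\left(-1,-4 \right)} \right)} = \left(-172 - -63\right) - -144 = \left(-172 + 63\right) + \left(25 + 95 + 5 + 19\right) = -109 + 144 = 35$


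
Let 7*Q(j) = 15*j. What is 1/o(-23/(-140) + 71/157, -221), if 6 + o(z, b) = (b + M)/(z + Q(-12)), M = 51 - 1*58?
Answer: 26269/81026 ≈ 0.32420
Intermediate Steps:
Q(j) = 15*j/7 (Q(j) = (15*j)/7 = 15*j/7)
M = -7 (M = 51 - 58 = -7)
o(z, b) = -6 + (-7 + b)/(-180/7 + z) (o(z, b) = -6 + (b - 7)/(z + (15/7)*(-12)) = -6 + (-7 + b)/(z - 180/7) = -6 + (-7 + b)/(-180/7 + z))
1/o(-23/(-140) + 71/157, -221) = 1/((1031 - 42*(-23/(-140) + 71/157) + 7*(-221))/(-180 + 7*(-23/(-140) + 71/157))) = 1/((1031 - 42*(-23*(-1/140) + 71*(1/157)) - 1547)/(-180 + 7*(-23*(-1/140) + 71*(1/157)))) = 1/((1031 - 42*(23/140 + 71/157) - 1547)/(-180 + 7*(23/140 + 71/157))) = 1/((1031 - 42*13551/21980 - 1547)/(-180 + 7*(13551/21980))) = 1/((1031 - 40653/1570 - 1547)/(-180 + 13551/3140)) = 1/(-850773/1570/(-551649/3140)) = 1/(-3140/551649*(-850773/1570)) = 1/(81026/26269) = 26269/81026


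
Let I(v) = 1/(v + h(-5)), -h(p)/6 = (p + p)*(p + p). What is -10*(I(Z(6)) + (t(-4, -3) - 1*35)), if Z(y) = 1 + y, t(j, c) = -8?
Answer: 255000/593 ≈ 430.02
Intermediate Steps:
h(p) = -24*p**2 (h(p) = -6*(p + p)*(p + p) = -6*2*p*2*p = -24*p**2)
I(v) = 1/(-600 + v) (I(v) = 1/(v - 24*(-5)**2) = 1/(v - 24*25) = 1/(v - 600) = 1/(-600 + v))
-10*(I(Z(6)) + (t(-4, -3) - 1*35)) = -10*(1/(-600 + (1 + 6)) + (-8 - 1*35)) = -10*(1/(-600 + 7) + (-8 - 35)) = -10*(1/(-593) - 43) = -10*(-1/593 - 43) = -10*(-25500/593) = 255000/593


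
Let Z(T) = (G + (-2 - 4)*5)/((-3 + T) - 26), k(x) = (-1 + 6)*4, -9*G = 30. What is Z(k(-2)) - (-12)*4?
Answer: 1396/27 ≈ 51.704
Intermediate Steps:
G = -10/3 (G = -1/9*30 = -10/3 ≈ -3.3333)
k(x) = 20 (k(x) = 5*4 = 20)
Z(T) = -100/(3*(-29 + T)) (Z(T) = (-10/3 + (-2 - 4)*5)/((-3 + T) - 26) = (-10/3 - 6*5)/(-29 + T) = (-10/3 - 30)/(-29 + T) = -100/(3*(-29 + T)))
Z(k(-2)) - (-12)*4 = -100/(-87 + 3*20) - (-12)*4 = -100/(-87 + 60) - 1*(-48) = -100/(-27) + 48 = -100*(-1/27) + 48 = 100/27 + 48 = 1396/27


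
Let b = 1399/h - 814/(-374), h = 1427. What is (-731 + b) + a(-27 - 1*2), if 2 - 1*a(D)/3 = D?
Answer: -15400660/24259 ≈ -634.84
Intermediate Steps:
a(D) = 6 - 3*D
b = 76582/24259 (b = 1399/1427 - 814/(-374) = 1399*(1/1427) - 814*(-1/374) = 1399/1427 + 37/17 = 76582/24259 ≈ 3.1568)
(-731 + b) + a(-27 - 1*2) = (-731 + 76582/24259) + (6 - 3*(-27 - 1*2)) = -17656747/24259 + (6 - 3*(-27 - 2)) = -17656747/24259 + (6 - 3*(-29)) = -17656747/24259 + (6 + 87) = -17656747/24259 + 93 = -15400660/24259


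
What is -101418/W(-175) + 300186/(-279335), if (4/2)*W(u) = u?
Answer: 231047598/199525 ≈ 1158.0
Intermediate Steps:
W(u) = u/2
-101418/W(-175) + 300186/(-279335) = -101418/((½)*(-175)) + 300186/(-279335) = -101418/(-175/2) + 300186*(-1/279335) = -101418*(-2/175) - 300186/279335 = 202836/175 - 300186/279335 = 231047598/199525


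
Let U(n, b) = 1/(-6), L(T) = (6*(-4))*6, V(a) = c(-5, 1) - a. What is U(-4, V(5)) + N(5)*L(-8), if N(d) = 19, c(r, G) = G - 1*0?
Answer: -16417/6 ≈ -2736.2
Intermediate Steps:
c(r, G) = G (c(r, G) = G + 0 = G)
V(a) = 1 - a
L(T) = -144 (L(T) = -24*6 = -144)
U(n, b) = -⅙
U(-4, V(5)) + N(5)*L(-8) = -⅙ + 19*(-144) = -⅙ - 2736 = -16417/6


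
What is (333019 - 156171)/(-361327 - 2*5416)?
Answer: -176848/372159 ≈ -0.47519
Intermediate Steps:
(333019 - 156171)/(-361327 - 2*5416) = 176848/(-361327 - 10832) = 176848/(-372159) = 176848*(-1/372159) = -176848/372159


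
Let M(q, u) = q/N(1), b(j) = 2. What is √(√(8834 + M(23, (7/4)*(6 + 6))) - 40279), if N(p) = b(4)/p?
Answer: √(-161116 + 2*√35382)/2 ≈ 200.46*I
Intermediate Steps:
N(p) = 2/p
M(q, u) = q/2 (M(q, u) = q/((2/1)) = q/((2*1)) = q/2)
√(√(8834 + M(23, (7/4)*(6 + 6))) - 40279) = √(√(8834 + (½)*23) - 40279) = √(√(8834 + 23/2) - 40279) = √(√(17691/2) - 40279) = √(√35382/2 - 40279) = √(-40279 + √35382/2)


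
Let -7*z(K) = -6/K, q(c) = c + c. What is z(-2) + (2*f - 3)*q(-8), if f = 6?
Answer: -1011/7 ≈ -144.43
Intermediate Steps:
q(c) = 2*c
z(K) = 6/(7*K) (z(K) = -(-6)/(7*K) = 6/(7*K))
z(-2) + (2*f - 3)*q(-8) = (6/7)/(-2) + (2*6 - 3)*(2*(-8)) = (6/7)*(-½) + (12 - 3)*(-16) = -3/7 + 9*(-16) = -3/7 - 144 = -1011/7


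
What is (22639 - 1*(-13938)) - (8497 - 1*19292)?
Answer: 47372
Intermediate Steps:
(22639 - 1*(-13938)) - (8497 - 1*19292) = (22639 + 13938) - (8497 - 19292) = 36577 - 1*(-10795) = 36577 + 10795 = 47372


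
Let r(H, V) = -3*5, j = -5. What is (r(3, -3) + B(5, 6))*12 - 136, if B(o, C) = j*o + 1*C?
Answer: -544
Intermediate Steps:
r(H, V) = -15
B(o, C) = C - 5*o (B(o, C) = -5*o + 1*C = -5*o + C = C - 5*o)
(r(3, -3) + B(5, 6))*12 - 136 = (-15 + (6 - 5*5))*12 - 136 = (-15 + (6 - 25))*12 - 136 = (-15 - 19)*12 - 136 = -34*12 - 136 = -408 - 136 = -544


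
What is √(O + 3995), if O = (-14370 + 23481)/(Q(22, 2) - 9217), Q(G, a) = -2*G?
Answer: 2*√21576674/147 ≈ 63.198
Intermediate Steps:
O = -3037/3087 (O = (-14370 + 23481)/(-2*22 - 9217) = 9111/(-44 - 9217) = 9111/(-9261) = 9111*(-1/9261) = -3037/3087 ≈ -0.98380)
√(O + 3995) = √(-3037/3087 + 3995) = √(12329528/3087) = 2*√21576674/147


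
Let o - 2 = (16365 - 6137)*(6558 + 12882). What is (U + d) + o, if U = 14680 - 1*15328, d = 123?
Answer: 198831797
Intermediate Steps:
U = -648 (U = 14680 - 15328 = -648)
o = 198832322 (o = 2 + (16365 - 6137)*(6558 + 12882) = 2 + 10228*19440 = 2 + 198832320 = 198832322)
(U + d) + o = (-648 + 123) + 198832322 = -525 + 198832322 = 198831797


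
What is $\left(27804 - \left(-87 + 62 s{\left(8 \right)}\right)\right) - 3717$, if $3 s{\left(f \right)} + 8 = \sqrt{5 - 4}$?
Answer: $\frac{72956}{3} \approx 24319.0$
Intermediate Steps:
$s{\left(f \right)} = - \frac{7}{3}$ ($s{\left(f \right)} = - \frac{8}{3} + \frac{\sqrt{5 - 4}}{3} = - \frac{8}{3} + \frac{\sqrt{1}}{3} = - \frac{8}{3} + \frac{1}{3} \cdot 1 = - \frac{8}{3} + \frac{1}{3} = - \frac{7}{3}$)
$\left(27804 - \left(-87 + 62 s{\left(8 \right)}\right)\right) - 3717 = \left(27804 + \left(87 - - \frac{434}{3}\right)\right) - 3717 = \left(27804 + \left(87 + \frac{434}{3}\right)\right) - 3717 = \left(27804 + \frac{695}{3}\right) - 3717 = \frac{84107}{3} - 3717 = \frac{72956}{3}$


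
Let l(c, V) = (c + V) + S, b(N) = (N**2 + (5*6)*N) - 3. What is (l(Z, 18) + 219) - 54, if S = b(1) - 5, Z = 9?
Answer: 215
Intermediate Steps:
b(N) = -3 + N**2 + 30*N (b(N) = (N**2 + 30*N) - 3 = -3 + N**2 + 30*N)
S = 23 (S = (-3 + 1**2 + 30*1) - 5 = (-3 + 1 + 30) - 5 = 28 - 5 = 23)
l(c, V) = 23 + V + c (l(c, V) = (c + V) + 23 = (V + c) + 23 = 23 + V + c)
(l(Z, 18) + 219) - 54 = ((23 + 18 + 9) + 219) - 54 = (50 + 219) - 54 = 269 - 54 = 215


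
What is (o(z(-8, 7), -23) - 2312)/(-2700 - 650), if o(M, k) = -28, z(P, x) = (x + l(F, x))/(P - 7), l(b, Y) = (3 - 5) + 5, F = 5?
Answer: 234/335 ≈ 0.69851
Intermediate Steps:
l(b, Y) = 3 (l(b, Y) = -2 + 5 = 3)
z(P, x) = (3 + x)/(-7 + P) (z(P, x) = (x + 3)/(P - 7) = (3 + x)/(-7 + P))
(o(z(-8, 7), -23) - 2312)/(-2700 - 650) = (-28 - 2312)/(-2700 - 650) = -2340/(-3350) = -2340*(-1/3350) = 234/335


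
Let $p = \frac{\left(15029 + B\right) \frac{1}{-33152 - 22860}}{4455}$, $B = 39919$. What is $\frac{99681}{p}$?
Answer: $- \frac{109095372045}{241} \approx -4.5268 \cdot 10^{8}$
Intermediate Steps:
$p = - \frac{241}{1094445}$ ($p = \frac{\left(15029 + 39919\right) \frac{1}{-33152 - 22860}}{4455} = \frac{54948}{-56012} \cdot \frac{1}{4455} = 54948 \left(- \frac{1}{56012}\right) \frac{1}{4455} = \left(- \frac{723}{737}\right) \frac{1}{4455} = - \frac{241}{1094445} \approx -0.0002202$)
$\frac{99681}{p} = \frac{99681}{- \frac{241}{1094445}} = 99681 \left(- \frac{1094445}{241}\right) = - \frac{109095372045}{241}$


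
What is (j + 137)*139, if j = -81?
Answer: 7784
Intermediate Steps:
(j + 137)*139 = (-81 + 137)*139 = 56*139 = 7784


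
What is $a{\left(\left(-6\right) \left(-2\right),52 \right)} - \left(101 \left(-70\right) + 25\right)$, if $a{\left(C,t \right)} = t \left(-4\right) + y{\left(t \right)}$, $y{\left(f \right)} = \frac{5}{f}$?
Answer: $\frac{355529}{52} \approx 6837.1$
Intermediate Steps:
$a{\left(C,t \right)} = - 4 t + \frac{5}{t}$ ($a{\left(C,t \right)} = t \left(-4\right) + \frac{5}{t} = - 4 t + \frac{5}{t}$)
$a{\left(\left(-6\right) \left(-2\right),52 \right)} - \left(101 \left(-70\right) + 25\right) = \left(\left(-4\right) 52 + \frac{5}{52}\right) - \left(101 \left(-70\right) + 25\right) = \left(-208 + 5 \cdot \frac{1}{52}\right) - \left(-7070 + 25\right) = \left(-208 + \frac{5}{52}\right) - -7045 = - \frac{10811}{52} + 7045 = \frac{355529}{52}$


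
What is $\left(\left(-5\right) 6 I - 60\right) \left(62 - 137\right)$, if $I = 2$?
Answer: $9000$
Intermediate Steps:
$\left(\left(-5\right) 6 I - 60\right) \left(62 - 137\right) = \left(\left(-5\right) 6 \cdot 2 - 60\right) \left(62 - 137\right) = \left(\left(-30\right) 2 - 60\right) \left(-75\right) = \left(-60 - 60\right) \left(-75\right) = \left(-120\right) \left(-75\right) = 9000$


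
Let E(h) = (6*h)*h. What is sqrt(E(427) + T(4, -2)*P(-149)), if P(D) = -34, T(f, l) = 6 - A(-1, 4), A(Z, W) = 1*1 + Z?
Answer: 3*sqrt(121530) ≈ 1045.8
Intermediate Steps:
A(Z, W) = 1 + Z
T(f, l) = 6 (T(f, l) = 6 - (1 - 1) = 6 - 1*0 = 6 + 0 = 6)
E(h) = 6*h**2
sqrt(E(427) + T(4, -2)*P(-149)) = sqrt(6*427**2 + 6*(-34)) = sqrt(6*182329 - 204) = sqrt(1093974 - 204) = sqrt(1093770) = 3*sqrt(121530)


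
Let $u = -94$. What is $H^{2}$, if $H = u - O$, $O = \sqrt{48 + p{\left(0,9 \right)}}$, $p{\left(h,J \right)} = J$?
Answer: $\left(94 + \sqrt{57}\right)^{2} \approx 10312.0$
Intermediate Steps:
$O = \sqrt{57}$ ($O = \sqrt{48 + 9} = \sqrt{57} \approx 7.5498$)
$H = -94 - \sqrt{57} \approx -101.55$
$H^{2} = \left(-94 - \sqrt{57}\right)^{2}$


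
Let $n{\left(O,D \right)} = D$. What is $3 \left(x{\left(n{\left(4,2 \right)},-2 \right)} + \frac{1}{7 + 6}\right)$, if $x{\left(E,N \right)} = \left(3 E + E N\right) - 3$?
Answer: $- \frac{36}{13} \approx -2.7692$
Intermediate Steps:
$x{\left(E,N \right)} = -3 + 3 E + E N$
$3 \left(x{\left(n{\left(4,2 \right)},-2 \right)} + \frac{1}{7 + 6}\right) = 3 \left(\left(-3 + 3 \cdot 2 + 2 \left(-2\right)\right) + \frac{1}{7 + 6}\right) = 3 \left(\left(-3 + 6 - 4\right) + \frac{1}{13}\right) = 3 \left(-1 + \frac{1}{13}\right) = 3 \left(- \frac{12}{13}\right) = - \frac{36}{13}$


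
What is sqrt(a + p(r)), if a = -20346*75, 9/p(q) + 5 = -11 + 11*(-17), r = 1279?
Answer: 3*I*sqrt(6986986153)/203 ≈ 1235.3*I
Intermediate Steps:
p(q) = -9/203 (p(q) = 9/(-5 + (-11 + 11*(-17))) = 9/(-5 + (-11 - 187)) = 9/(-5 - 198) = 9/(-203) = 9*(-1/203) = -9/203)
a = -1525950
sqrt(a + p(r)) = sqrt(-1525950 - 9/203) = sqrt(-309767859/203) = 3*I*sqrt(6986986153)/203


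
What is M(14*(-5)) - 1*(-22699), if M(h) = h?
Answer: 22629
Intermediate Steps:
M(14*(-5)) - 1*(-22699) = 14*(-5) - 1*(-22699) = -70 + 22699 = 22629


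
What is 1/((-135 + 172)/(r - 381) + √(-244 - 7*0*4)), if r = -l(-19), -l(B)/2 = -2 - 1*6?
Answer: -14689/38457965 - 315218*I*√61/38457965 ≈ -0.00038195 - 0.064016*I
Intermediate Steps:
l(B) = 16 (l(B) = -2*(-2 - 1*6) = -2*(-2 - 6) = -2*(-8) = 16)
r = -16 (r = -1*16 = -16)
1/((-135 + 172)/(r - 381) + √(-244 - 7*0*4)) = 1/((-135 + 172)/(-16 - 381) + √(-244 - 7*0*4)) = 1/(37/(-397) + √(-244 + 0*4)) = 1/(37*(-1/397) + √(-244 + 0)) = 1/(-37/397 + √(-244)) = 1/(-37/397 + 2*I*√61)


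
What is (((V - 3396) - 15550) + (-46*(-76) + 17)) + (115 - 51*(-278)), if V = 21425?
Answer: 20285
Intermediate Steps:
(((V - 3396) - 15550) + (-46*(-76) + 17)) + (115 - 51*(-278)) = (((21425 - 3396) - 15550) + (-46*(-76) + 17)) + (115 - 51*(-278)) = ((18029 - 15550) + (3496 + 17)) + (115 + 14178) = (2479 + 3513) + 14293 = 5992 + 14293 = 20285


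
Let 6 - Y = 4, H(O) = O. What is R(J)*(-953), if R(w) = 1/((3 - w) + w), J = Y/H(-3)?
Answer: -953/3 ≈ -317.67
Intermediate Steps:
Y = 2 (Y = 6 - 1*4 = 6 - 4 = 2)
J = -⅔ (J = 2/(-3) = 2*(-⅓) = -⅔ ≈ -0.66667)
R(w) = ⅓ (R(w) = 1/3 = ⅓)
R(J)*(-953) = (⅓)*(-953) = -953/3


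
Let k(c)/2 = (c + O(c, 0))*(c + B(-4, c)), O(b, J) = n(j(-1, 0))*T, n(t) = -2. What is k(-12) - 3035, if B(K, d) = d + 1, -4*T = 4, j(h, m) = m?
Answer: -2575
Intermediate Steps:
T = -1 (T = -¼*4 = -1)
O(b, J) = 2 (O(b, J) = -2*(-1) = 2)
B(K, d) = 1 + d
k(c) = 2*(1 + 2*c)*(2 + c) (k(c) = 2*((c + 2)*(c + (1 + c))) = 2*((2 + c)*(1 + 2*c)) = 2*((1 + 2*c)*(2 + c)) = 2*(1 + 2*c)*(2 + c))
k(-12) - 3035 = (4 + 4*(-12)² + 10*(-12)) - 3035 = (4 + 4*144 - 120) - 3035 = (4 + 576 - 120) - 3035 = 460 - 3035 = -2575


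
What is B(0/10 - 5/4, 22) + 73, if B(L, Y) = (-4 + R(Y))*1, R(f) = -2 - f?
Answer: 45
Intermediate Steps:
B(L, Y) = -6 - Y (B(L, Y) = (-4 + (-2 - Y))*1 = (-6 - Y)*1 = -6 - Y)
B(0/10 - 5/4, 22) + 73 = (-6 - 1*22) + 73 = (-6 - 22) + 73 = -28 + 73 = 45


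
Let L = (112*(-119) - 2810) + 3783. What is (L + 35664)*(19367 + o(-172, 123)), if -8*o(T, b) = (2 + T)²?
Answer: 734443281/2 ≈ 3.6722e+8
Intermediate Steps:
o(T, b) = -(2 + T)²/8
L = -12355 (L = (-13328 - 2810) + 3783 = -16138 + 3783 = -12355)
(L + 35664)*(19367 + o(-172, 123)) = (-12355 + 35664)*(19367 - (2 - 172)²/8) = 23309*(19367 - ⅛*(-170)²) = 23309*(19367 - ⅛*28900) = 23309*(19367 - 7225/2) = 23309*(31509/2) = 734443281/2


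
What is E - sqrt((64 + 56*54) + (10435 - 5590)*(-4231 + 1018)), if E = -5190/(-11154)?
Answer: 865/1859 - I*sqrt(15563897) ≈ 0.4653 - 3945.1*I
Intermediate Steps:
E = 865/1859 (E = -5190*(-1/11154) = 865/1859 ≈ 0.46530)
E - sqrt((64 + 56*54) + (10435 - 5590)*(-4231 + 1018)) = 865/1859 - sqrt((64 + 56*54) + (10435 - 5590)*(-4231 + 1018)) = 865/1859 - sqrt((64 + 3024) + 4845*(-3213)) = 865/1859 - sqrt(3088 - 15566985) = 865/1859 - sqrt(-15563897) = 865/1859 - I*sqrt(15563897)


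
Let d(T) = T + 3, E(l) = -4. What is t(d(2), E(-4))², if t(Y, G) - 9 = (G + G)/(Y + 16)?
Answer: 32761/441 ≈ 74.288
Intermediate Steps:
d(T) = 3 + T
t(Y, G) = 9 + 2*G/(16 + Y) (t(Y, G) = 9 + (G + G)/(Y + 16) = 9 + (2*G)/(16 + Y) = 9 + 2*G/(16 + Y))
t(d(2), E(-4))² = ((144 + 2*(-4) + 9*(3 + 2))/(16 + (3 + 2)))² = ((144 - 8 + 9*5)/(16 + 5))² = ((144 - 8 + 45)/21)² = ((1/21)*181)² = (181/21)² = 32761/441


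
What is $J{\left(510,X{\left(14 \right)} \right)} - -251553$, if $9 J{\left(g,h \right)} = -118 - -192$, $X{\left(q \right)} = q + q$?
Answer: $\frac{2264051}{9} \approx 2.5156 \cdot 10^{5}$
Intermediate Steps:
$X{\left(q \right)} = 2 q$
$J{\left(g,h \right)} = \frac{74}{9}$ ($J{\left(g,h \right)} = \frac{-118 - -192}{9} = \frac{-118 + 192}{9} = \frac{1}{9} \cdot 74 = \frac{74}{9}$)
$J{\left(510,X{\left(14 \right)} \right)} - -251553 = \frac{74}{9} - -251553 = \frac{74}{9} + 251553 = \frac{2264051}{9}$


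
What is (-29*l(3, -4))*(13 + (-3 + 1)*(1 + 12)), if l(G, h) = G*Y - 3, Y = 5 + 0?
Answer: 4524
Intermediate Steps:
Y = 5
l(G, h) = -3 + 5*G (l(G, h) = G*5 - 3 = 5*G - 3 = -3 + 5*G)
(-29*l(3, -4))*(13 + (-3 + 1)*(1 + 12)) = (-29*(-3 + 5*3))*(13 + (-3 + 1)*(1 + 12)) = (-29*(-3 + 15))*(13 - 2*13) = (-29*12)*(13 - 26) = -348*(-13) = 4524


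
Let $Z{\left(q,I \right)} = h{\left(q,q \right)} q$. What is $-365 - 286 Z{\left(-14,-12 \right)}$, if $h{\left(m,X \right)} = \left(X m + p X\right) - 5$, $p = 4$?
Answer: $540175$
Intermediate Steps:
$h{\left(m,X \right)} = -5 + 4 X + X m$ ($h{\left(m,X \right)} = \left(X m + 4 X\right) - 5 = \left(4 X + X m\right) - 5 = -5 + 4 X + X m$)
$Z{\left(q,I \right)} = q \left(-5 + q^{2} + 4 q\right)$ ($Z{\left(q,I \right)} = \left(-5 + 4 q + q q\right) q = \left(-5 + 4 q + q^{2}\right) q = \left(-5 + q^{2} + 4 q\right) q = q \left(-5 + q^{2} + 4 q\right)$)
$-365 - 286 Z{\left(-14,-12 \right)} = -365 - 286 \left(- 14 \left(-5 + \left(-14\right)^{2} + 4 \left(-14\right)\right)\right) = -365 - 286 \left(- 14 \left(-5 + 196 - 56\right)\right) = -365 - 286 \left(\left(-14\right) 135\right) = -365 - -540540 = -365 + 540540 = 540175$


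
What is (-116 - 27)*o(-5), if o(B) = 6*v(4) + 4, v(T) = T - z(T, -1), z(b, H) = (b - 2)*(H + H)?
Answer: -7436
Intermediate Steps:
z(b, H) = 2*H*(-2 + b) (z(b, H) = (-2 + b)*(2*H) = 2*H*(-2 + b))
v(T) = -4 + 3*T (v(T) = T - 2*(-1)*(-2 + T) = T - (4 - 2*T) = T + (-4 + 2*T) = -4 + 3*T)
o(B) = 52 (o(B) = 6*(-4 + 3*4) + 4 = 6*(-4 + 12) + 4 = 6*8 + 4 = 48 + 4 = 52)
(-116 - 27)*o(-5) = (-116 - 27)*52 = -143*52 = -7436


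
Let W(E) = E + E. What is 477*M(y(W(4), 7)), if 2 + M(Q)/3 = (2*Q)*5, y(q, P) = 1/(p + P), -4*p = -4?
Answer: -4293/4 ≈ -1073.3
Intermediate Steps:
p = 1 (p = -¼*(-4) = 1)
W(E) = 2*E
y(q, P) = 1/(1 + P)
M(Q) = -6 + 30*Q (M(Q) = -6 + 3*((2*Q)*5) = -6 + 3*(10*Q) = -6 + 30*Q)
477*M(y(W(4), 7)) = 477*(-6 + 30/(1 + 7)) = 477*(-6 + 30/8) = 477*(-6 + 30*(⅛)) = 477*(-6 + 15/4) = 477*(-9/4) = -4293/4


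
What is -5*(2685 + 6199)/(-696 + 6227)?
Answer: -44420/5531 ≈ -8.0311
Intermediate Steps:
-5*(2685 + 6199)/(-696 + 6227) = -44420/5531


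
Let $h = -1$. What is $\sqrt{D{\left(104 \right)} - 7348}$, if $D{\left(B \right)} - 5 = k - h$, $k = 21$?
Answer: $i \sqrt{7321} \approx 85.563 i$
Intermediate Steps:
$D{\left(B \right)} = 27$ ($D{\left(B \right)} = 5 + \left(21 - -1\right) = 5 + \left(21 + 1\right) = 5 + 22 = 27$)
$\sqrt{D{\left(104 \right)} - 7348} = \sqrt{27 - 7348} = \sqrt{-7321} = i \sqrt{7321}$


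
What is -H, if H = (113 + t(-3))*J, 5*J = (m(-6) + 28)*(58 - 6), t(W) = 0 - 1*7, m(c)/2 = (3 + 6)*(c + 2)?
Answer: 242528/5 ≈ 48506.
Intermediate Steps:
m(c) = 36 + 18*c (m(c) = 2*((3 + 6)*(c + 2)) = 2*(9*(2 + c)) = 2*(18 + 9*c) = 36 + 18*c)
t(W) = -7 (t(W) = 0 - 7 = -7)
J = -2288/5 (J = (((36 + 18*(-6)) + 28)*(58 - 6))/5 = (((36 - 108) + 28)*52)/5 = ((-72 + 28)*52)/5 = (-44*52)/5 = (1/5)*(-2288) = -2288/5 ≈ -457.60)
H = -242528/5 (H = (113 - 7)*(-2288/5) = 106*(-2288/5) = -242528/5 ≈ -48506.)
-H = -1*(-242528/5) = 242528/5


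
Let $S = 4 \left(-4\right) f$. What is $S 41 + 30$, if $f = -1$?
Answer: $686$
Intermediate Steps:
$S = 16$ ($S = 4 \left(-4\right) \left(-1\right) = \left(-16\right) \left(-1\right) = 16$)
$S 41 + 30 = 16 \cdot 41 + 30 = 656 + 30 = 686$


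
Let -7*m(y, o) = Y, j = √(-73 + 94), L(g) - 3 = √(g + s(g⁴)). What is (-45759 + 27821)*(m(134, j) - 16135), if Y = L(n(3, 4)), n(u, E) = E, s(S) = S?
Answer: 2026061224/7 + 35876*√65/7 ≈ 2.8948e+8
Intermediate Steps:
L(g) = 3 + √(g + g⁴)
j = √21 ≈ 4.5826
Y = 3 + 2*√65 (Y = 3 + √(4 + 4⁴) = 3 + √(4 + 256) = 3 + √260 = 3 + 2*√65 ≈ 19.125)
m(y, o) = -3/7 - 2*√65/7 (m(y, o) = -(3 + 2*√65)/7 = -3/7 - 2*√65/7)
(-45759 + 27821)*(m(134, j) - 16135) = (-45759 + 27821)*((-3/7 - 2*√65/7) - 16135) = -17938*(-112948/7 - 2*√65/7) = 2026061224/7 + 35876*√65/7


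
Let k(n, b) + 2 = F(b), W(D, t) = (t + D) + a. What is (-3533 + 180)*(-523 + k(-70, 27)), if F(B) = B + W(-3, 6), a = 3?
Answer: 1649676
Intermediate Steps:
W(D, t) = 3 + D + t (W(D, t) = (t + D) + 3 = (D + t) + 3 = 3 + D + t)
F(B) = 6 + B (F(B) = B + (3 - 3 + 6) = B + 6 = 6 + B)
k(n, b) = 4 + b (k(n, b) = -2 + (6 + b) = 4 + b)
(-3533 + 180)*(-523 + k(-70, 27)) = (-3533 + 180)*(-523 + (4 + 27)) = -3353*(-523 + 31) = -3353*(-492) = 1649676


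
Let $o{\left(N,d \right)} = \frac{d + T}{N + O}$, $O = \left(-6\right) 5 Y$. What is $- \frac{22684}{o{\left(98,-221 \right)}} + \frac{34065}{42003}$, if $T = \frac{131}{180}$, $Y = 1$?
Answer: $\frac{1295952702185}{185041883} \approx 7003.6$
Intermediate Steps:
$O = -30$ ($O = \left(-6\right) 5 \cdot 1 = \left(-30\right) 1 = -30$)
$T = \frac{131}{180}$ ($T = 131 \cdot \frac{1}{180} = \frac{131}{180} \approx 0.72778$)
$o{\left(N,d \right)} = \frac{\frac{131}{180} + d}{-30 + N}$ ($o{\left(N,d \right)} = \frac{d + \frac{131}{180}}{N - 30} = \frac{\frac{131}{180} + d}{-30 + N}$)
$- \frac{22684}{o{\left(98,-221 \right)}} + \frac{34065}{42003} = - \frac{22684}{\frac{1}{-30 + 98} \left(\frac{131}{180} - 221\right)} + \frac{34065}{42003} = - \frac{22684}{\frac{1}{68} \left(- \frac{39649}{180}\right)} + 34065 \cdot \frac{1}{42003} = - \frac{22684}{\frac{1}{68} \left(- \frac{39649}{180}\right)} + \frac{3785}{4667} = - \frac{22684}{- \frac{39649}{12240}} + \frac{3785}{4667} = \left(-22684\right) \left(- \frac{12240}{39649}\right) + \frac{3785}{4667} = \frac{277652160}{39649} + \frac{3785}{4667} = \frac{1295952702185}{185041883}$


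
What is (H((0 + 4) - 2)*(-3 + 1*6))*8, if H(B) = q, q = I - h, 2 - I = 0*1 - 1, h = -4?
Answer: 168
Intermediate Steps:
I = 3 (I = 2 - (0*1 - 1) = 2 - (0 - 1) = 2 - 1*(-1) = 2 + 1 = 3)
q = 7 (q = 3 - 1*(-4) = 3 + 4 = 7)
H(B) = 7
(H((0 + 4) - 2)*(-3 + 1*6))*8 = (7*(-3 + 1*6))*8 = (7*(-3 + 6))*8 = (7*3)*8 = 21*8 = 168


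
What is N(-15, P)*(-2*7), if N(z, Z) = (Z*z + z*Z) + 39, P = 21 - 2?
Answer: 7434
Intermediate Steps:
P = 19
N(z, Z) = 39 + 2*Z*z (N(z, Z) = (Z*z + Z*z) + 39 = 2*Z*z + 39 = 39 + 2*Z*z)
N(-15, P)*(-2*7) = (39 + 2*19*(-15))*(-2*7) = (39 - 570)*(-14) = -531*(-14) = 7434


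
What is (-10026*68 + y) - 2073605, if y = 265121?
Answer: -2490252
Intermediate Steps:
(-10026*68 + y) - 2073605 = (-10026*68 + 265121) - 2073605 = (-681768 + 265121) - 2073605 = -416647 - 2073605 = -2490252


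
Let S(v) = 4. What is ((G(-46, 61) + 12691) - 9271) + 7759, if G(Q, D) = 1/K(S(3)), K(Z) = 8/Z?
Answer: 22359/2 ≈ 11180.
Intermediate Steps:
G(Q, D) = ½ (G(Q, D) = 1/(8/4) = 1/(8*(¼)) = 1/2 = ½)
((G(-46, 61) + 12691) - 9271) + 7759 = ((½ + 12691) - 9271) + 7759 = (25383/2 - 9271) + 7759 = 6841/2 + 7759 = 22359/2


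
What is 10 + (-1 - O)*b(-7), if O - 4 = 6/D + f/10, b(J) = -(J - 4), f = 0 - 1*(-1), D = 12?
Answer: -258/5 ≈ -51.600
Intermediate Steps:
f = 1 (f = 0 + 1 = 1)
b(J) = 4 - J (b(J) = -(-4 + J) = 4 - J)
O = 23/5 (O = 4 + (6/12 + 1/10) = 4 + (6*(1/12) + 1*(⅒)) = 4 + (½ + ⅒) = 4 + ⅗ = 23/5 ≈ 4.6000)
10 + (-1 - O)*b(-7) = 10 + (-1 - 1*23/5)*(4 - 1*(-7)) = 10 + (-1 - 23/5)*(4 + 7) = 10 - 28/5*11 = 10 - 308/5 = -258/5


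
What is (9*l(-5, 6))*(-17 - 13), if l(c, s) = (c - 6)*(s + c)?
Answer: 2970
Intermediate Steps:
l(c, s) = (-6 + c)*(c + s)
(9*l(-5, 6))*(-17 - 13) = (9*((-5)² - 6*(-5) - 6*6 - 5*6))*(-17 - 13) = (9*(25 + 30 - 36 - 30))*(-30) = (9*(-11))*(-30) = -99*(-30) = 2970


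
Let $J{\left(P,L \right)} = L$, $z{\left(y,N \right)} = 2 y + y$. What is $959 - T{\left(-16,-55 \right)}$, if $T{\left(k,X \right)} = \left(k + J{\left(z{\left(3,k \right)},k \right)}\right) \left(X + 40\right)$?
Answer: $479$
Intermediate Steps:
$z{\left(y,N \right)} = 3 y$
$T{\left(k,X \right)} = 2 k \left(40 + X\right)$ ($T{\left(k,X \right)} = \left(k + k\right) \left(X + 40\right) = 2 k \left(40 + X\right)$)
$959 - T{\left(-16,-55 \right)} = 959 - 2 \left(-16\right) \left(40 - 55\right) = 959 - 2 \left(-16\right) \left(-15\right) = 959 - 480 = 479$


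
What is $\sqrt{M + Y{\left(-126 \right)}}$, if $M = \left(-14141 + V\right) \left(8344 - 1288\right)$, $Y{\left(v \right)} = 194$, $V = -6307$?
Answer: $i \sqrt{144280894} \approx 12012.0 i$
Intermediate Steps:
$M = -144281088$ ($M = \left(-14141 - 6307\right) \left(8344 - 1288\right) = \left(-20448\right) 7056 = -144281088$)
$\sqrt{M + Y{\left(-126 \right)}} = \sqrt{-144281088 + 194} = \sqrt{-144280894} = i \sqrt{144280894}$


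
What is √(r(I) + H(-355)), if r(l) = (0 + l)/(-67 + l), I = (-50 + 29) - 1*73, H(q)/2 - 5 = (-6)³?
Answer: 2*I*√2730882/161 ≈ 20.528*I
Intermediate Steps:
H(q) = -422 (H(q) = 10 + 2*(-6)³ = 10 + 2*(-216) = 10 - 432 = -422)
I = -94 (I = -21 - 73 = -94)
r(l) = l/(-67 + l)
√(r(I) + H(-355)) = √(-94/(-67 - 94) - 422) = √(-94/(-161) - 422) = √(-94*(-1/161) - 422) = √(94/161 - 422) = √(-67848/161) = 2*I*√2730882/161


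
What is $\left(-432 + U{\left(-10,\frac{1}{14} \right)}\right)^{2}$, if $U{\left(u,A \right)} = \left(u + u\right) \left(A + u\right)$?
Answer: $\frac{2669956}{49} \approx 54489.0$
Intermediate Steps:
$U{\left(u,A \right)} = 2 u \left(A + u\right)$
$\left(-432 + U{\left(-10,\frac{1}{14} \right)}\right)^{2} = \left(-432 + 2 \left(-10\right) \left(\frac{1}{14} - 10\right)\right)^{2} = \left(-432 + 2 \left(-10\right) \left(- \frac{139}{14}\right)\right)^{2} = \left(-432 + \frac{1390}{7}\right)^{2} = \left(- \frac{1634}{7}\right)^{2} = \frac{2669956}{49}$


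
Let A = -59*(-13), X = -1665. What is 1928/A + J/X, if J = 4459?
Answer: -209933/1277055 ≈ -0.16439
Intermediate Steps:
A = 767
1928/A + J/X = 1928/767 + 4459/(-1665) = 1928*(1/767) + 4459*(-1/1665) = 1928/767 - 4459/1665 = -209933/1277055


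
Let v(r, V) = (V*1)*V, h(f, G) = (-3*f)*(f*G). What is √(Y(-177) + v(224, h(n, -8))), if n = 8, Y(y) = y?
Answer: √2359119 ≈ 1535.9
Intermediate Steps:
h(f, G) = -3*G*f² (h(f, G) = (-3*f)*(G*f) = -3*G*f²)
v(r, V) = V² (v(r, V) = V*V = V²)
√(Y(-177) + v(224, h(n, -8))) = √(-177 + (-3*(-8)*8²)²) = √(-177 + (-3*(-8)*64)²) = √(-177 + 1536²) = √(-177 + 2359296) = √2359119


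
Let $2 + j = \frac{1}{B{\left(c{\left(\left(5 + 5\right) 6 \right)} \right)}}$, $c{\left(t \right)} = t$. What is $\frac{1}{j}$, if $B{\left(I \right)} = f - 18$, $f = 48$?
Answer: $- \frac{30}{59} \approx -0.50847$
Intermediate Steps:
$B{\left(I \right)} = 30$ ($B{\left(I \right)} = 48 - 18 = 30$)
$j = - \frac{59}{30}$ ($j = -2 + \frac{1}{30} = - \frac{59}{30} \approx -1.9667$)
$\frac{1}{j} = \frac{1}{- \frac{59}{30}} = - \frac{30}{59}$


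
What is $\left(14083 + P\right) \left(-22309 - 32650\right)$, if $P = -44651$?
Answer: $1679986712$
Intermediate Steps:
$\left(14083 + P\right) \left(-22309 - 32650\right) = \left(14083 - 44651\right) \left(-22309 - 32650\right) = \left(-30568\right) \left(-54959\right) = 1679986712$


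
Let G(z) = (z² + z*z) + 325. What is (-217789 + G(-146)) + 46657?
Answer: -128175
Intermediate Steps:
G(z) = 325 + 2*z² (G(z) = (z² + z²) + 325 = 2*z² + 325 = 325 + 2*z²)
(-217789 + G(-146)) + 46657 = (-217789 + (325 + 2*(-146)²)) + 46657 = (-217789 + (325 + 2*21316)) + 46657 = (-217789 + (325 + 42632)) + 46657 = (-217789 + 42957) + 46657 = -174832 + 46657 = -128175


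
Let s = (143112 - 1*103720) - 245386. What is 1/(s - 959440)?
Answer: -1/1165434 ≈ -8.5805e-7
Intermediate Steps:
s = -205994 (s = (143112 - 103720) - 245386 = 39392 - 245386 = -205994)
1/(s - 959440) = 1/(-205994 - 959440) = 1/(-1165434) = -1/1165434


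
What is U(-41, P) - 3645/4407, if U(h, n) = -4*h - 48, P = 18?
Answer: 169189/1469 ≈ 115.17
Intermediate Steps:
U(h, n) = -48 - 4*h
U(-41, P) - 3645/4407 = (-48 - 4*(-41)) - 3645/4407 = (-48 + 164) - 3645*1/4407 = 116 - 1215/1469 = 169189/1469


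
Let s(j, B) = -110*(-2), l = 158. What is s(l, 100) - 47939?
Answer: -47719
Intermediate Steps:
s(j, B) = 220
s(l, 100) - 47939 = 220 - 47939 = -47719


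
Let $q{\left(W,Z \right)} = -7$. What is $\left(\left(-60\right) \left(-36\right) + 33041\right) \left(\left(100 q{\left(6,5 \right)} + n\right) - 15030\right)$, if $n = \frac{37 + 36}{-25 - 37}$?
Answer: $- \frac{34332696933}{62} \approx -5.5375 \cdot 10^{8}$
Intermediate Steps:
$n = - \frac{73}{62}$ ($n = \frac{73}{-62} = 73 \left(- \frac{1}{62}\right) = - \frac{73}{62} \approx -1.1774$)
$\left(\left(-60\right) \left(-36\right) + 33041\right) \left(\left(100 q{\left(6,5 \right)} + n\right) - 15030\right) = \left(\left(-60\right) \left(-36\right) + 33041\right) \left(\left(100 \left(-7\right) - \frac{73}{62}\right) - 15030\right) = \left(2160 + 33041\right) \left(\left(-700 - \frac{73}{62}\right) - 15030\right) = 35201 \left(- \frac{43473}{62} - 15030\right) = 35201 \left(- \frac{975333}{62}\right) = - \frac{34332696933}{62}$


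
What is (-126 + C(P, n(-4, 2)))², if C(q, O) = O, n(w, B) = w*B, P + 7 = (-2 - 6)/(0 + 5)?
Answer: 17956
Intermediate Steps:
P = -43/5 (P = -7 + (-2 - 6)/(0 + 5) = -7 - 8/5 = -43/5 ≈ -8.6000)
n(w, B) = B*w
(-126 + C(P, n(-4, 2)))² = (-126 + 2*(-4))² = (-126 - 8)² = (-134)² = 17956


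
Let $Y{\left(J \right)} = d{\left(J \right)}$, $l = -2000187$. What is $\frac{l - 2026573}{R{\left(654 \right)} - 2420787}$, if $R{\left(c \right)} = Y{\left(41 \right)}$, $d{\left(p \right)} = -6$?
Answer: $\frac{4026760}{2420793} \approx 1.6634$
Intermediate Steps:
$Y{\left(J \right)} = -6$
$R{\left(c \right)} = -6$
$\frac{l - 2026573}{R{\left(654 \right)} - 2420787} = \frac{-2000187 - 2026573}{-6 - 2420787} = - \frac{4026760}{-2420793} = \left(-4026760\right) \left(- \frac{1}{2420793}\right) = \frac{4026760}{2420793}$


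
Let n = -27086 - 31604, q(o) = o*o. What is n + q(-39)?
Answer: -57169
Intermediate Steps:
q(o) = o²
n = -58690
n + q(-39) = -58690 + (-39)² = -58690 + 1521 = -57169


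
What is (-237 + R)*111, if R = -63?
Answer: -33300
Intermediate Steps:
(-237 + R)*111 = (-237 - 63)*111 = -300*111 = -33300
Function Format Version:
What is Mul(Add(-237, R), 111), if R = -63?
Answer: -33300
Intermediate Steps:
Mul(Add(-237, R), 111) = Mul(Add(-237, -63), 111) = Mul(-300, 111) = -33300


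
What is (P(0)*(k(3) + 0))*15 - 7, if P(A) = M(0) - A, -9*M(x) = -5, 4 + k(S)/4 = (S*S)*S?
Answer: 2279/3 ≈ 759.67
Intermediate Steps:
k(S) = -16 + 4*S**3 (k(S) = -16 + 4*((S*S)*S) = -16 + 4*(S**2*S) = -16 + 4*S**3)
M(x) = 5/9 (M(x) = -1/9*(-5) = 5/9)
P(A) = 5/9 - A
(P(0)*(k(3) + 0))*15 - 7 = ((5/9 - 1*0)*((-16 + 4*3**3) + 0))*15 - 7 = ((5/9 + 0)*((-16 + 4*27) + 0))*15 - 7 = (5*((-16 + 108) + 0)/9)*15 - 7 = (5*(92 + 0)/9)*15 - 7 = ((5/9)*92)*15 - 7 = (460/9)*15 - 7 = 2300/3 - 7 = 2279/3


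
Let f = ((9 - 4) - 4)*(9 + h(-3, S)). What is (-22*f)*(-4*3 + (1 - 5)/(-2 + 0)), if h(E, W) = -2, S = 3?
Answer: 1540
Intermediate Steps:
f = 7 (f = ((9 - 4) - 4)*(9 - 2) = (5 - 4)*7 = 1*7 = 7)
(-22*f)*(-4*3 + (1 - 5)/(-2 + 0)) = (-22*7)*(-4*3 + (1 - 5)/(-2 + 0)) = -154*(-12 - 4/(-2)) = -154*(-12 - 4*(-½)) = -154*(-12 + 2) = -154*(-10) = 1540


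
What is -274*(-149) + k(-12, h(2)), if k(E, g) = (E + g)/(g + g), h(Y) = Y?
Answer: 81647/2 ≈ 40824.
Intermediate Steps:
k(E, g) = (E + g)/(2*g) (k(E, g) = (E + g)/((2*g)) = (E + g)*(1/(2*g)) = (E + g)/(2*g))
-274*(-149) + k(-12, h(2)) = -274*(-149) + (½)*(-12 + 2)/2 = 40826 + (½)*(½)*(-10) = 40826 - 5/2 = 81647/2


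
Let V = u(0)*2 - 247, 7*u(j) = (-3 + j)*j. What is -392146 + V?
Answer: -392393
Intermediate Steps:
u(j) = j*(-3 + j)/7 (u(j) = ((-3 + j)*j)/7 = (j*(-3 + j))/7 = j*(-3 + j)/7)
V = -247 (V = ((1/7)*0*(-3 + 0))*2 - 247 = ((1/7)*0*(-3))*2 - 247 = 0*2 - 247 = 0 - 247 = -247)
-392146 + V = -392146 - 247 = -392393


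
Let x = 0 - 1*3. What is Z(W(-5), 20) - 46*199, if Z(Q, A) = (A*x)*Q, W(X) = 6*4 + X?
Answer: -10294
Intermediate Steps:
x = -3 (x = 0 - 3 = -3)
W(X) = 24 + X
Z(Q, A) = -3*A*Q (Z(Q, A) = (A*(-3))*Q = (-3*A)*Q = -3*A*Q)
Z(W(-5), 20) - 46*199 = -3*20*(24 - 5) - 46*199 = -3*20*19 - 9154 = -1140 - 9154 = -10294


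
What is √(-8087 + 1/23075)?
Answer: 2*I*√43059686163/4615 ≈ 89.928*I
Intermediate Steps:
√(-8087 + 1/23075) = √(-186607524/23075) = 2*I*√43059686163/4615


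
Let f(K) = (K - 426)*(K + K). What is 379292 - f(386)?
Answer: 410172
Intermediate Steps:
f(K) = 2*K*(-426 + K) (f(K) = (-426 + K)*(2*K) = 2*K*(-426 + K))
379292 - f(386) = 379292 - 2*386*(-426 + 386) = 379292 - 2*386*(-40) = 379292 - 1*(-30880) = 379292 + 30880 = 410172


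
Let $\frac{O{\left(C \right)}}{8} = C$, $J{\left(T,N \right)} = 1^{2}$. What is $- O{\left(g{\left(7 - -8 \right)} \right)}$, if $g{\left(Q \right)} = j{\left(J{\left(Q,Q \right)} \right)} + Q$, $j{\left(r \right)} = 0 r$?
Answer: $-120$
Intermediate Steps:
$J{\left(T,N \right)} = 1$
$j{\left(r \right)} = 0$
$g{\left(Q \right)} = Q$ ($g{\left(Q \right)} = 0 + Q = Q$)
$O{\left(C \right)} = 8 C$
$- O{\left(g{\left(7 - -8 \right)} \right)} = - 8 \left(7 - -8\right) = - 8 \left(7 + 8\right) = - 8 \cdot 15 = \left(-1\right) 120 = -120$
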